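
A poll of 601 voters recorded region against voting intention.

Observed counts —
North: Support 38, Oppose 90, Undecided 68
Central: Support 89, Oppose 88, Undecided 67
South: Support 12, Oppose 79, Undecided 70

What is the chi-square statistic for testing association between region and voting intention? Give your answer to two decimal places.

48.92

Row totals: 196, 244, 161. Column totals: 139, 257, 205. Grand total N = 601.
Expected counts (row total × column total / N):
  North, Support: 196×139/601 = 45.331
  North, Oppose: 196×257/601 = 83.814
  North, Undecided: 196×205/601 = 66.855
  Central, Support: 244×139/601 = 56.433
  Central, Oppose: 244×257/601 = 104.339
  Central, Undecided: 244×205/601 = 83.228
  South, Support: 161×139/601 = 37.236
  South, Oppose: 161×257/601 = 68.847
  South, Undecided: 161×205/601 = 54.917
Contributions (O − E)²/E:
  (38 − 45.331)²/45.331 = 1.1856
  (90 − 83.814)²/83.814 = 0.4566
  (68 − 66.855)²/66.855 = 0.0196
  (89 − 56.433)²/56.433 = 18.7941
  (88 − 104.339)²/104.339 = 2.5586
  (67 − 83.228)²/83.228 = 3.1642
  (12 − 37.236)²/37.236 = 17.1032
  (79 − 68.847)²/68.847 = 1.4973
  (70 − 54.917)²/54.917 = 4.1426
χ² = 1.1856 + 0.4566 + 0.0196 + 18.7941 + 2.5586 + 3.1642 + 17.1032 + 1.4973 + 4.1426 = 48.92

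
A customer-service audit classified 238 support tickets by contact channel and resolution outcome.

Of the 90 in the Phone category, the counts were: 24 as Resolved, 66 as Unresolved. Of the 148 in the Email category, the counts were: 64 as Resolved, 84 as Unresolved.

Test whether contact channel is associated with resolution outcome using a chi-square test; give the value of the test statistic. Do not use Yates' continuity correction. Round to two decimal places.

6.60

Row totals: 90, 148. Column totals: 88, 150. Grand total N = 238.
Expected counts (row total × column total / N):
  Phone, Resolved: 90×88/238 = 33.277
  Phone, Unresolved: 90×150/238 = 56.723
  Email, Resolved: 148×88/238 = 54.723
  Email, Unresolved: 148×150/238 = 93.277
Contributions (O − E)²/E:
  (24 − 33.277)²/33.277 = 2.5863
  (66 − 56.723)²/56.723 = 1.5172
  (64 − 54.723)²/54.723 = 1.5727
  (84 − 93.277)²/93.277 = 0.9227
χ² = 2.5863 + 1.5172 + 1.5727 + 0.9227 = 6.60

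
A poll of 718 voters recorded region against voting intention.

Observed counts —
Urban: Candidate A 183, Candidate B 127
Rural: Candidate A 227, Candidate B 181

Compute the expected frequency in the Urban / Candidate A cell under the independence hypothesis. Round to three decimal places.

Row total (Urban) = 310; column total (Candidate A) = 410; grand total N = 718.
Expected count = (row total × column total) / N = 310 × 410 / 718 = 177.019.

177.019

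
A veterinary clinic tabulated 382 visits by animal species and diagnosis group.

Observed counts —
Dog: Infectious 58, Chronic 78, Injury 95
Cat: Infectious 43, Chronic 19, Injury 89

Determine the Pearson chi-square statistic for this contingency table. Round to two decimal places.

Row totals: 231, 151. Column totals: 101, 97, 184. Grand total N = 382.
Expected counts (row total × column total / N):
  Dog, Infectious: 231×101/382 = 61.076
  Dog, Chronic: 231×97/382 = 58.657
  Dog, Injury: 231×184/382 = 111.267
  Cat, Infectious: 151×101/382 = 39.924
  Cat, Chronic: 151×97/382 = 38.343
  Cat, Injury: 151×184/382 = 72.733
Contributions (O − E)²/E:
  (58 − 61.076)²/61.076 = 0.1549
  (78 − 58.657)²/58.657 = 6.3786
  (95 − 111.267)²/111.267 = 2.3782
  (43 − 39.924)²/39.924 = 0.2370
  (19 − 38.343)²/38.343 = 9.7580
  (89 − 72.733)²/72.733 = 3.6382
χ² = 0.1549 + 6.3786 + 2.3782 + 0.2370 + 9.7580 + 3.6382 = 22.54

22.54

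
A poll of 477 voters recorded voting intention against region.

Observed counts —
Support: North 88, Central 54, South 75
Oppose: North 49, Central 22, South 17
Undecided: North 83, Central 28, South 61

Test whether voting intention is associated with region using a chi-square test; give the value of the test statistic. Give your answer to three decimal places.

12.637

Row totals: 217, 88, 172. Column totals: 220, 104, 153. Grand total N = 477.
Expected counts (row total × column total / N):
  Support, North: 217×220/477 = 100.0839
  Support, Central: 217×104/477 = 47.3124
  Support, South: 217×153/477 = 69.6038
  Oppose, North: 88×220/477 = 40.5870
  Oppose, Central: 88×104/477 = 19.1866
  Oppose, South: 88×153/477 = 28.2264
  Undecided, North: 172×220/477 = 79.3291
  Undecided, Central: 172×104/477 = 37.5010
  Undecided, South: 172×153/477 = 55.1698
Contributions (O − E)²/E:
  (88 − 100.0839)²/100.0839 = 1.4590
  (54 − 47.3124)²/47.3124 = 0.9453
  (75 − 69.6038)²/69.6038 = 0.4184
  (49 − 40.5870)²/40.5870 = 1.7439
  (22 − 19.1866)²/19.1866 = 0.4125
  (17 − 28.2264)²/28.2264 = 4.4650
  (83 − 79.3291)²/79.3291 = 0.1699
  (28 − 37.5010)²/37.5010 = 2.4071
  (61 − 55.1698)²/55.1698 = 0.6161
χ² = 1.4590 + 0.9453 + 0.4184 + 1.7439 + 0.4125 + 4.4650 + 0.1699 + 2.4071 + 0.6161 = 12.637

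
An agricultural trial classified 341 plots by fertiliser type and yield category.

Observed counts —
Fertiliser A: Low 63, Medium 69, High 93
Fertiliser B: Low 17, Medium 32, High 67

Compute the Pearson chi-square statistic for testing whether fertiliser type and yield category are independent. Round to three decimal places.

Row totals: 225, 116. Column totals: 80, 101, 160. Grand total N = 341.
Expected counts (row total × column total / N):
  Fertiliser A, Low: 225×80/341 = 52.7859
  Fertiliser A, Medium: 225×101/341 = 66.6422
  Fertiliser A, High: 225×160/341 = 105.5718
  Fertiliser B, Low: 116×80/341 = 27.2141
  Fertiliser B, Medium: 116×101/341 = 34.3578
  Fertiliser B, High: 116×160/341 = 54.4282
Contributions (O − E)²/E:
  (63 − 52.7859)²/52.7859 = 1.9764
  (69 − 66.6422)²/66.6422 = 0.0834
  (93 − 105.5718)²/105.5718 = 1.4971
  (17 − 27.2141)²/27.2141 = 3.8336
  (32 − 34.3578)²/34.3578 = 0.1618
  (67 − 54.4282)²/54.4282 = 2.9038
χ² = 1.9764 + 0.0834 + 1.4971 + 3.8336 + 0.1618 + 2.9038 = 10.456

10.456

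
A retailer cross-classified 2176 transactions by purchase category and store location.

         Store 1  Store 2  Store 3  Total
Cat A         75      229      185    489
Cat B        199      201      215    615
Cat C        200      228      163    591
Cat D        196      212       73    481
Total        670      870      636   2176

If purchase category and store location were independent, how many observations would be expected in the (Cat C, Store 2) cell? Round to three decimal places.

Row total (Cat C) = 591; column total (Store 2) = 870; grand total N = 2176.
Expected count = (row total × column total) / N = 591 × 870 / 2176 = 236.291.

236.291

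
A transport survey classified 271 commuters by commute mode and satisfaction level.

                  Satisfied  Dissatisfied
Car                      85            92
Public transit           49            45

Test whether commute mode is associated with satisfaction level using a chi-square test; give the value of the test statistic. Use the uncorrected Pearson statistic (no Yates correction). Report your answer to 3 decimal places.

0.414

Row totals: 177, 94. Column totals: 134, 137. Grand total N = 271.
Expected counts (row total × column total / N):
  Car, Satisfied: 177×134/271 = 87.5203
  Car, Dissatisfied: 177×137/271 = 89.4797
  Public transit, Satisfied: 94×134/271 = 46.4797
  Public transit, Dissatisfied: 94×137/271 = 47.5203
Contributions (O − E)²/E:
  (85 − 87.5203)²/87.5203 = 0.0726
  (92 − 89.4797)²/89.4797 = 0.0710
  (49 − 46.4797)²/46.4797 = 0.1367
  (45 − 47.5203)²/47.5203 = 0.1337
χ² = 0.0726 + 0.0710 + 0.1367 + 0.1337 = 0.414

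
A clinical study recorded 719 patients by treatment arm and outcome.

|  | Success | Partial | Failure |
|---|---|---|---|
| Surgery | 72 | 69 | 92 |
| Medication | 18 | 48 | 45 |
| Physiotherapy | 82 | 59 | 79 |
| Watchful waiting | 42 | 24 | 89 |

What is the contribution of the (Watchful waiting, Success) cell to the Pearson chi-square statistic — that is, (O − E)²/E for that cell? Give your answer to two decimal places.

Row total (Watchful waiting) = 155; column total (Success) = 214; N = 719.
Expected count E = 155 × 214 / 719 = 46.134.
Contribution = (O − E)²/E = (42 − 46.134)² / 46.134 = 0.37.

0.37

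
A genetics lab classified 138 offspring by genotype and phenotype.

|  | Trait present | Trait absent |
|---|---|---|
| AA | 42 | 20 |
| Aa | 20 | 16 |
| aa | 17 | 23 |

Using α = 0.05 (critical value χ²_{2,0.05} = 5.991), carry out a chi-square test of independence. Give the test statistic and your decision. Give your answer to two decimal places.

6.39; reject H₀

Row totals: 62, 36, 40. Column totals: 79, 59. Grand total N = 138.
Expected counts (row total × column total / N):
  AA, Trait present: 62×79/138 = 35.493
  AA, Trait absent: 62×59/138 = 26.507
  Aa, Trait present: 36×79/138 = 20.609
  Aa, Trait absent: 36×59/138 = 15.391
  aa, Trait present: 40×79/138 = 22.899
  aa, Trait absent: 40×59/138 = 17.101
Contributions (O − E)²/E:
  (42 − 35.493)²/35.493 = 1.1929
  (20 − 26.507)²/26.507 = 1.5974
  (20 − 20.609)²/20.609 = 0.0180
  (16 − 15.391)²/15.391 = 0.0241
  (17 − 22.899)²/22.899 = 1.5196
  (23 − 17.101)²/17.101 = 2.0349
χ² = 1.1929 + 1.5974 + 0.0180 + 0.0241 + 1.5196 + 2.0349 = 6.39
df = (3−1)(2−1) = 2. Since 6.39 > 5.991, reject the null hypothesis of independence at α = 0.05.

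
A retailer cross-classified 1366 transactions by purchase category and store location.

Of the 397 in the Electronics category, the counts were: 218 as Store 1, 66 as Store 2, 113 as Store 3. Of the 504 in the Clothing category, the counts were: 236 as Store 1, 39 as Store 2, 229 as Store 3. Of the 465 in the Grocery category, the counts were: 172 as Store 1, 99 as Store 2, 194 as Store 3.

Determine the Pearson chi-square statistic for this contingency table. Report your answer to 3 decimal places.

63.411

Row totals: 397, 504, 465. Column totals: 626, 204, 536. Grand total N = 1366.
Expected counts (row total × column total / N):
  Electronics, Store 1: 397×626/1366 = 181.9341
  Electronics, Store 2: 397×204/1366 = 59.2884
  Electronics, Store 3: 397×536/1366 = 155.7775
  Clothing, Store 1: 504×626/1366 = 230.9693
  Clothing, Store 2: 504×204/1366 = 75.2679
  Clothing, Store 3: 504×536/1366 = 197.7628
  Grocery, Store 1: 465×626/1366 = 213.0966
  Grocery, Store 2: 465×204/1366 = 69.4436
  Grocery, Store 3: 465×536/1366 = 182.4597
Contributions (O − E)²/E:
  (218 − 181.9341)²/181.9341 = 7.1496
  (66 − 59.2884)²/59.2884 = 0.7598
  (113 − 155.7775)²/155.7775 = 11.7470
  (236 − 230.9693)²/230.9693 = 0.1096
  (39 − 75.2679)²/75.2679 = 17.4757
  (229 − 197.7628)²/197.7628 = 4.9340
  (172 − 213.0966)²/213.0966 = 7.9257
  (99 − 69.4436)²/69.4436 = 12.5797
  (194 − 182.4597)²/182.4597 = 0.7299
χ² = 7.1496 + 0.7598 + 11.7470 + 0.1096 + 17.4757 + 4.9340 + 7.9257 + 12.5797 + 0.7299 = 63.411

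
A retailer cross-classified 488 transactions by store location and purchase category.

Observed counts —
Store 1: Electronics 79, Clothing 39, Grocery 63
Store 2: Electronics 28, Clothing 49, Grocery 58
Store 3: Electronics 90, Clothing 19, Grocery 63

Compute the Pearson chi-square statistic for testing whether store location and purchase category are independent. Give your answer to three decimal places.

42.914

Row totals: 181, 135, 172. Column totals: 197, 107, 184. Grand total N = 488.
Expected counts (row total × column total / N):
  Store 1, Electronics: 181×197/488 = 73.0676
  Store 1, Clothing: 181×107/488 = 39.6865
  Store 1, Grocery: 181×184/488 = 68.2459
  Store 2, Electronics: 135×197/488 = 54.4980
  Store 2, Clothing: 135×107/488 = 29.6004
  Store 2, Grocery: 135×184/488 = 50.9016
  Store 3, Electronics: 172×197/488 = 69.4344
  Store 3, Clothing: 172×107/488 = 37.7131
  Store 3, Grocery: 172×184/488 = 64.8525
Contributions (O − E)²/E:
  (79 − 73.0676)²/73.0676 = 0.4817
  (39 − 39.6865)²/39.6865 = 0.0119
  (63 − 68.2459)²/68.2459 = 0.4032
  (28 − 54.4980)²/54.4980 = 12.8838
  (49 − 29.6004)²/29.6004 = 12.7142
  (58 − 50.9016)²/50.9016 = 0.9899
  (90 − 69.4344)²/69.4344 = 6.0913
  (19 − 37.7131)²/37.7131 = 9.2854
  (63 − 64.8525)²/64.8525 = 0.0529
χ² = 0.4817 + 0.0119 + 0.4032 + 12.8838 + 12.7142 + 0.9899 + 6.0913 + 9.2854 + 0.0529 = 42.914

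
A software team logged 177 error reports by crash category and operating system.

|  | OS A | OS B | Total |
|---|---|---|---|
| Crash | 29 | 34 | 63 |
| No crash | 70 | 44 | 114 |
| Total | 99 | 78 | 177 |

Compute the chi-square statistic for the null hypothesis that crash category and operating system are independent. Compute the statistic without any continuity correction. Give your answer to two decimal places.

3.89

Grand total N = 177.
Expected counts (row total × column total / N):
  Crash, OS A: 63×99/177 = 35.237
  Crash, OS B: 63×78/177 = 27.763
  No crash, OS A: 114×99/177 = 63.763
  No crash, OS B: 114×78/177 = 50.237
Contributions (O − E)²/E:
  (29 − 35.237)²/35.237 = 1.1040
  (34 − 27.763)²/27.763 = 1.4012
  (70 − 63.763)²/63.763 = 0.6101
  (44 − 50.237)²/50.237 = 0.7743
χ² = 1.1040 + 1.4012 + 0.6101 + 0.7743 = 3.89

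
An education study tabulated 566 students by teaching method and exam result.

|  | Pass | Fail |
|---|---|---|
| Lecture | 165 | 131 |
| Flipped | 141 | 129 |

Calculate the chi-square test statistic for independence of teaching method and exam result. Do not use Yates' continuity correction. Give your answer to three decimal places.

Row totals: 296, 270. Column totals: 306, 260. Grand total N = 566.
Expected counts (row total × column total / N):
  Lecture, Pass: 296×306/566 = 160.0283
  Lecture, Fail: 296×260/566 = 135.9717
  Flipped, Pass: 270×306/566 = 145.9717
  Flipped, Fail: 270×260/566 = 124.0283
Contributions (O − E)²/E:
  (165 − 160.0283)²/160.0283 = 0.1545
  (131 − 135.9717)²/135.9717 = 0.1818
  (141 − 145.9717)²/145.9717 = 0.1693
  (129 − 124.0283)²/124.0283 = 0.1993
χ² = 0.1545 + 0.1818 + 0.1693 + 0.1993 = 0.705

0.705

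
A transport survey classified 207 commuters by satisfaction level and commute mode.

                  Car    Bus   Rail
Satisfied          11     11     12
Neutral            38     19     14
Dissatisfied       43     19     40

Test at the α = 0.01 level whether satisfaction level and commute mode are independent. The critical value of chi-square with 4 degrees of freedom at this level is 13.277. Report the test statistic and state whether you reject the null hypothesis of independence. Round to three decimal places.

Row totals: 34, 71, 102. Column totals: 92, 49, 66. Grand total N = 207.
Expected counts (row total × column total / N):
  Satisfied, Car: 34×92/207 = 15.1111
  Satisfied, Bus: 34×49/207 = 8.0483
  Satisfied, Rail: 34×66/207 = 10.8406
  Neutral, Car: 71×92/207 = 31.5556
  Neutral, Bus: 71×49/207 = 16.8068
  Neutral, Rail: 71×66/207 = 22.6377
  Dissatisfied, Car: 102×92/207 = 45.3333
  Dissatisfied, Bus: 102×49/207 = 24.1449
  Dissatisfied, Rail: 102×66/207 = 32.5217
Contributions (O − E)²/E:
  (11 − 15.1111)²/15.1111 = 1.1185
  (11 − 8.0483)²/8.0483 = 1.0825
  (12 − 10.8406)²/10.8406 = 0.1240
  (38 − 31.5556)²/31.5556 = 1.3161
  (19 − 16.8068)²/16.8068 = 0.2862
  (14 − 22.6377)²/22.6377 = 3.2958
  (43 − 45.3333)²/45.3333 = 0.1201
  (19 − 24.1449)²/24.1449 = 1.0963
  (40 − 32.5217)²/32.5217 = 1.7196
χ² = 1.1185 + 1.0825 + 0.1240 + 1.3161 + 0.2862 + 3.2958 + 0.1201 + 1.0963 + 1.7196 = 10.159
df = (3−1)(3−1) = 4. Since 10.159 < 13.277, fail to reject the null hypothesis of independence at α = 0.01.

10.159; fail to reject H₀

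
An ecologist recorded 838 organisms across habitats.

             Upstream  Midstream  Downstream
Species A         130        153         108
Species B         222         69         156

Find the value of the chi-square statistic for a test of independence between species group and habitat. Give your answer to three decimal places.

Row totals: 391, 447. Column totals: 352, 222, 264. Grand total N = 838.
Expected counts (row total × column total / N):
  Species A, Upstream: 391×352/838 = 164.23866
  Species A, Midstream: 391×222/838 = 103.58234
  Species A, Downstream: 391×264/838 = 123.17900
  Species B, Upstream: 447×352/838 = 187.76134
  Species B, Midstream: 447×222/838 = 118.41766
  Species B, Downstream: 447×264/838 = 140.82100
Contributions (O − E)²/E:
  (130 − 164.23866)²/164.23866 = 7.1377
  (153 − 103.58234)²/103.58234 = 23.5765
  (108 − 123.17900)²/123.17900 = 1.8705
  (222 − 187.76134)²/187.76134 = 6.2435
  (69 − 118.41766)²/118.41766 = 20.6228
  (156 − 140.82100)²/140.82100 = 1.6361
χ² = 7.1377 + 23.5765 + 1.8705 + 6.2435 + 20.6228 + 1.6361 = 61.087

61.087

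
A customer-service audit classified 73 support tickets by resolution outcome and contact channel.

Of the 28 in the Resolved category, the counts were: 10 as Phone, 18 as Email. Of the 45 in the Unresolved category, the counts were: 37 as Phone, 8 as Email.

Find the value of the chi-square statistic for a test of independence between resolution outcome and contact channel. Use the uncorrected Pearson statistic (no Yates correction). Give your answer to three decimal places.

Row totals: 28, 45. Column totals: 47, 26. Grand total N = 73.
Expected counts (row total × column total / N):
  Resolved, Phone: 28×47/73 = 18.0274
  Resolved, Email: 28×26/73 = 9.9726
  Unresolved, Phone: 45×47/73 = 28.9726
  Unresolved, Email: 45×26/73 = 16.0274
Contributions (O − E)²/E:
  (10 − 18.0274)²/18.0274 = 3.5745
  (18 − 9.9726)²/9.9726 = 6.4616
  (37 − 28.9726)²/28.9726 = 2.2241
  (8 − 16.0274)²/16.0274 = 4.0206
χ² = 3.5745 + 6.4616 + 2.2241 + 4.0206 = 16.281

16.281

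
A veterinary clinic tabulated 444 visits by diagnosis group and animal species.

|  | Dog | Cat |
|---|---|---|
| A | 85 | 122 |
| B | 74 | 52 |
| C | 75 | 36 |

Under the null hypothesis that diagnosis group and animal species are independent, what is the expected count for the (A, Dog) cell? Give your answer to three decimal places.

Row total (A) = 207; column total (Dog) = 234; grand total N = 444.
Expected count = (row total × column total) / N = 207 × 234 / 444 = 109.095.

109.095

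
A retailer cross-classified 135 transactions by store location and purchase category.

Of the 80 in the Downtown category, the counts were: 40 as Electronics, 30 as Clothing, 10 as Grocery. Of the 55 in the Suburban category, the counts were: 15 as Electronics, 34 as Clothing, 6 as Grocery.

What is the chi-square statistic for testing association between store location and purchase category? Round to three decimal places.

Row totals: 80, 55. Column totals: 55, 64, 16. Grand total N = 135.
Expected counts (row total × column total / N):
  Downtown, Electronics: 80×55/135 = 32.59259
  Downtown, Clothing: 80×64/135 = 37.92593
  Downtown, Grocery: 80×16/135 = 9.48148
  Suburban, Electronics: 55×55/135 = 22.40741
  Suburban, Clothing: 55×64/135 = 26.07407
  Suburban, Grocery: 55×16/135 = 6.51852
Contributions (O − E)²/E:
  (40 − 32.59259)²/32.59259 = 1.6835
  (30 − 37.92593)²/37.92593 = 1.6564
  (10 − 9.48148)²/9.48148 = 0.0284
  (15 − 22.40741)²/22.40741 = 2.4487
  (34 − 26.07407)²/26.07407 = 2.4093
  (6 − 6.51852)²/6.51852 = 0.0412
χ² = 1.6835 + 1.6564 + 0.0284 + 2.4487 + 2.4093 + 0.0412 = 8.268

8.268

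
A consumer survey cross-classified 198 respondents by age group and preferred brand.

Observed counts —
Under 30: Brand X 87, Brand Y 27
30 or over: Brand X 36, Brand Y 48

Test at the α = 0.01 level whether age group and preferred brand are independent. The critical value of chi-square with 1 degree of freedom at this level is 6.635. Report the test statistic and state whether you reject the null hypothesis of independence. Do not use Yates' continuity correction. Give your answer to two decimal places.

23.01; reject H₀

Row totals: 114, 84. Column totals: 123, 75. Grand total N = 198.
Expected counts (row total × column total / N):
  Under 30, Brand X: 114×123/198 = 70.818
  Under 30, Brand Y: 114×75/198 = 43.182
  30 or over, Brand X: 84×123/198 = 52.182
  30 or over, Brand Y: 84×75/198 = 31.818
Contributions (O − E)²/E:
  (87 − 70.818)²/70.818 = 3.6976
  (27 − 43.182)²/43.182 = 6.0640
  (36 − 52.182)²/52.182 = 5.0182
  (48 − 31.818)²/31.818 = 8.2298
χ² = 3.6976 + 6.0640 + 5.0182 + 8.2298 = 23.01
df = (2−1)(2−1) = 1. Since 23.01 > 6.635, reject the null hypothesis of independence at α = 0.01.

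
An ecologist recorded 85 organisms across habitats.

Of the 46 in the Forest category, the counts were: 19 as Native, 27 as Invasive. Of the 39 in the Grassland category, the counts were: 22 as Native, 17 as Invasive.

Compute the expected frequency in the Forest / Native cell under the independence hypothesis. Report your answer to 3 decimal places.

Row total (Forest) = 46; column total (Native) = 41; grand total N = 85.
Expected count = (row total × column total) / N = 46 × 41 / 85 = 22.188.

22.188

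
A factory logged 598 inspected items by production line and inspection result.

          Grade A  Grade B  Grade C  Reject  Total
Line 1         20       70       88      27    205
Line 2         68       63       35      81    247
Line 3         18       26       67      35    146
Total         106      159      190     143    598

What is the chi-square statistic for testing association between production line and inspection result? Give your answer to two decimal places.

91.20

Grand total N = 598.
Expected counts (row total × column total / N):
  Line 1, Grade A: 205×106/598 = 36.3378
  Line 1, Grade B: 205×159/598 = 54.5067
  Line 1, Grade C: 205×190/598 = 65.1338
  Line 1, Reject: 205×143/598 = 49.0217
  Line 2, Grade A: 247×106/598 = 43.7826
  Line 2, Grade B: 247×159/598 = 65.6739
  Line 2, Grade C: 247×190/598 = 78.4783
  Line 2, Reject: 247×143/598 = 59.0652
  Line 3, Grade A: 146×106/598 = 25.8796
  Line 3, Grade B: 146×159/598 = 38.8194
  Line 3, Grade C: 146×190/598 = 46.3880
  Line 3, Reject: 146×143/598 = 34.9130
Contributions (O − E)²/E:
  (20 − 36.3378)²/36.3378 = 7.3456
  (70 − 54.5067)²/54.5067 = 4.4039
  (88 − 65.1338)²/65.1338 = 8.0275
  (27 − 49.0217)²/49.0217 = 9.8927
  (68 − 43.7826)²/43.7826 = 13.3953
  (63 − 65.6739)²/65.6739 = 0.1089
  (35 − 78.4783)²/78.4783 = 24.0877
  (81 − 59.0652)²/59.0652 = 8.1458
  (18 − 25.8796)²/25.8796 = 2.3991
  (26 − 38.8194)²/38.8194 = 4.2334
  (67 − 46.3880)²/46.3880 = 9.1587
  (35 − 34.9130)²/34.9130 = 0.0002
χ² = 7.3456 + 4.4039 + 8.0275 + 9.8927 + 13.3953 + 0.1089 + 24.0877 + 8.1458 + 2.3991 + 4.2334 + 9.1587 + 0.0002 = 91.20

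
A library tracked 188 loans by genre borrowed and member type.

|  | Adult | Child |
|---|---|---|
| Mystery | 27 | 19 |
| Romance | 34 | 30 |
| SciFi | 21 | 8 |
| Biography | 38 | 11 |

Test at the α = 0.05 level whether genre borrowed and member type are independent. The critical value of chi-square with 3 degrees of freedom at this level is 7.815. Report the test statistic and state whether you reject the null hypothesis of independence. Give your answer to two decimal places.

Row totals: 46, 64, 29, 49. Column totals: 120, 68. Grand total N = 188.
Expected counts (row total × column total / N):
  Mystery, Adult: 46×120/188 = 29.362
  Mystery, Child: 46×68/188 = 16.638
  Romance, Adult: 64×120/188 = 40.851
  Romance, Child: 64×68/188 = 23.149
  SciFi, Adult: 29×120/188 = 18.511
  SciFi, Child: 29×68/188 = 10.489
  Biography, Adult: 49×120/188 = 31.277
  Biography, Child: 49×68/188 = 17.723
Contributions (O − E)²/E:
  (27 − 29.362)²/29.362 = 0.1900
  (19 − 16.638)²/16.638 = 0.3353
  (34 − 40.851)²/40.851 = 1.1490
  (30 − 23.149)²/23.149 = 2.0276
  (21 − 18.511)²/18.511 = 0.3347
  (8 − 10.489)²/10.489 = 0.5906
  (38 − 31.277)²/31.277 = 1.4451
  (11 − 17.723)²/17.723 = 2.5503
χ² = 0.1900 + 0.3353 + 1.1490 + 2.0276 + 0.3347 + 0.5906 + 1.4451 + 2.5503 = 8.62
df = (4−1)(2−1) = 3. Since 8.62 > 7.815, reject the null hypothesis of independence at α = 0.05.

8.62; reject H₀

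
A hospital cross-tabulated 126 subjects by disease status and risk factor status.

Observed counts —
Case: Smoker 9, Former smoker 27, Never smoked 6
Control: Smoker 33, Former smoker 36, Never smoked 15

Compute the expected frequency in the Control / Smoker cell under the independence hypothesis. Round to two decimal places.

Row total (Control) = 84; column total (Smoker) = 42; grand total N = 126.
Expected count = (row total × column total) / N = 84 × 42 / 126 = 28.00.

28.00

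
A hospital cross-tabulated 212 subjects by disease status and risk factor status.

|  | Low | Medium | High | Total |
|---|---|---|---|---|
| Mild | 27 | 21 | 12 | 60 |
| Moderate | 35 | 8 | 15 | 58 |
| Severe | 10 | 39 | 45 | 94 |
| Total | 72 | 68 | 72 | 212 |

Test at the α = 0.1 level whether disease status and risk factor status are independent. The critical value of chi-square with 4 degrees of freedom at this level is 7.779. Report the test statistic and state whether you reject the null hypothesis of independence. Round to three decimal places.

47.817; reject H₀

Grand total N = 212.
Expected counts (row total × column total / N):
  Mild, Low: 60×72/212 = 20.3774
  Mild, Medium: 60×68/212 = 19.2453
  Mild, High: 60×72/212 = 20.3774
  Moderate, Low: 58×72/212 = 19.6981
  Moderate, Medium: 58×68/212 = 18.6038
  Moderate, High: 58×72/212 = 19.6981
  Severe, Low: 94×72/212 = 31.9245
  Severe, Medium: 94×68/212 = 30.1509
  Severe, High: 94×72/212 = 31.9245
Contributions (O − E)²/E:
  (27 − 20.3774)²/20.3774 = 2.1523
  (21 − 19.2453)²/19.2453 = 0.1600
  (12 − 20.3774)²/20.3774 = 3.4441
  (35 − 19.6981)²/19.6981 = 11.8868
  (8 − 18.6038)²/18.6038 = 6.0440
  (15 − 19.6981)²/19.6981 = 1.1205
  (10 − 31.9245)²/31.9245 = 15.0569
  (39 − 30.1509)²/30.1509 = 2.5972
  (45 − 31.9245)²/31.9245 = 5.3554
χ² = 2.1523 + 0.1600 + 3.4441 + 11.8868 + 6.0440 + 1.1205 + 15.0569 + 2.5972 + 5.3554 = 47.817
df = (3−1)(3−1) = 4. Since 47.817 > 7.779, reject the null hypothesis of independence at α = 0.1.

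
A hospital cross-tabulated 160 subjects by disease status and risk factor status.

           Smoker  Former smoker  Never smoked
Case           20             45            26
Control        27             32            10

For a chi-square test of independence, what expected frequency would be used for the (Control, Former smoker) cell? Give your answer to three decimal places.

33.206

Row total (Control) = 69; column total (Former smoker) = 77; grand total N = 160.
Expected count = (row total × column total) / N = 69 × 77 / 160 = 33.206.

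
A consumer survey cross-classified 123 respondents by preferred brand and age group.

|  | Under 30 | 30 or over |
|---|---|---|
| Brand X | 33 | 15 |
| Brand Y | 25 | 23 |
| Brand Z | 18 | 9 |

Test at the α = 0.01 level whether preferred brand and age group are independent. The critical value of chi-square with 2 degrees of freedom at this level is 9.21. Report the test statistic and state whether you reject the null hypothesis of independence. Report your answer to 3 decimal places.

3.172; fail to reject H₀

Row totals: 48, 48, 27. Column totals: 76, 47. Grand total N = 123.
Expected counts (row total × column total / N):
  Brand X, Under 30: 48×76/123 = 29.6585
  Brand X, 30 or over: 48×47/123 = 18.3415
  Brand Y, Under 30: 48×76/123 = 29.6585
  Brand Y, 30 or over: 48×47/123 = 18.3415
  Brand Z, Under 30: 27×76/123 = 16.6829
  Brand Z, 30 or over: 27×47/123 = 10.3171
Contributions (O − E)²/E:
  (33 − 29.6585)²/29.6585 = 0.3765
  (15 − 18.3415)²/18.3415 = 0.6088
  (25 − 29.6585)²/29.6585 = 0.7317
  (23 − 18.3415)²/18.3415 = 1.1832
  (18 − 16.6829)²/16.6829 = 0.1040
  (9 − 10.3171)²/10.3171 = 0.1681
χ² = 0.3765 + 0.6088 + 0.7317 + 1.1832 + 0.1040 + 0.1681 = 3.172
df = (3−1)(2−1) = 2. Since 3.172 < 9.21, fail to reject the null hypothesis of independence at α = 0.01.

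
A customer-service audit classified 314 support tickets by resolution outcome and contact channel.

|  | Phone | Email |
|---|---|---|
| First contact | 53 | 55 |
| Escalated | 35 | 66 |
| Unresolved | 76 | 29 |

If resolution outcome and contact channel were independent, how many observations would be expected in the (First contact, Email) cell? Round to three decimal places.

51.592

Row total (First contact) = 108; column total (Email) = 150; grand total N = 314.
Expected count = (row total × column total) / N = 108 × 150 / 314 = 51.592.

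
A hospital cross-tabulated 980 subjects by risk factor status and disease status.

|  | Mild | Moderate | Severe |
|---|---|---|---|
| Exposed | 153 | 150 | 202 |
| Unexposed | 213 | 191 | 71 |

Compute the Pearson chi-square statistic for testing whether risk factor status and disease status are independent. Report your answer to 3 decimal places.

76.780

Row totals: 505, 475. Column totals: 366, 341, 273. Grand total N = 980.
Expected counts (row total × column total / N):
  Exposed, Mild: 505×366/980 = 188.6020
  Exposed, Moderate: 505×341/980 = 175.7194
  Exposed, Severe: 505×273/980 = 140.6786
  Unexposed, Mild: 475×366/980 = 177.3980
  Unexposed, Moderate: 475×341/980 = 165.2806
  Unexposed, Severe: 475×273/980 = 132.3214
Contributions (O − E)²/E:
  (153 − 188.6020)²/188.6020 = 6.7205
  (150 − 175.7194)²/175.7194 = 3.7645
  (202 − 140.6786)²/140.6786 = 26.7298
  (213 − 177.3980)²/177.3980 = 7.1450
  (191 − 165.2806)²/165.2806 = 4.0022
  (71 − 132.3214)²/132.3214 = 28.4180
χ² = 6.7205 + 3.7645 + 26.7298 + 7.1450 + 4.0022 + 28.4180 = 76.780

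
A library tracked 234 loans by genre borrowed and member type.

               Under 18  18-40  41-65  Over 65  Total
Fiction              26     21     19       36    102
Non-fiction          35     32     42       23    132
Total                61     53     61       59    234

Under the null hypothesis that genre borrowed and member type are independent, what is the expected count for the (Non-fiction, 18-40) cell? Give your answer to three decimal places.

Row total (Non-fiction) = 132; column total (18-40) = 53; grand total N = 234.
Expected count = (row total × column total) / N = 132 × 53 / 234 = 29.897.

29.897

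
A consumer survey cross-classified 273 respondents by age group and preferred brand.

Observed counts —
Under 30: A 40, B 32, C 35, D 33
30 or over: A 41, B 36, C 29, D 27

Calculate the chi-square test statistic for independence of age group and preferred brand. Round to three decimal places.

Row totals: 140, 133. Column totals: 81, 68, 64, 60. Grand total N = 273.
Expected counts (row total × column total / N):
  Under 30, A: 140×81/273 = 41.5385
  Under 30, B: 140×68/273 = 34.8718
  Under 30, C: 140×64/273 = 32.8205
  Under 30, D: 140×60/273 = 30.7692
  30 or over, A: 133×81/273 = 39.4615
  30 or over, B: 133×68/273 = 33.1282
  30 or over, C: 133×64/273 = 31.1795
  30 or over, D: 133×60/273 = 29.2308
Contributions (O − E)²/E:
  (40 − 41.5385)²/41.5385 = 0.0570
  (32 − 34.8718)²/34.8718 = 0.2365
  (35 − 32.8205)²/32.8205 = 0.1447
  (33 − 30.7692)²/30.7692 = 0.1617
  (41 − 39.4615)²/39.4615 = 0.0600
  (36 − 33.1282)²/33.1282 = 0.2489
  (29 − 31.1795)²/31.1795 = 0.1524
  (27 − 29.2308)²/29.2308 = 0.1702
χ² = 0.0570 + 0.2365 + 0.1447 + 0.1617 + 0.0600 + 0.2489 + 0.1524 + 0.1702 = 1.231

1.231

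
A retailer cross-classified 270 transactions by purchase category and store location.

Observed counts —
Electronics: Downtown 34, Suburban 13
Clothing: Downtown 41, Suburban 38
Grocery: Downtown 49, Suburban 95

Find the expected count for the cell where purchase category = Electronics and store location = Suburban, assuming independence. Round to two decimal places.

Row total (Electronics) = 47; column total (Suburban) = 146; grand total N = 270.
Expected count = (row total × column total) / N = 47 × 146 / 270 = 25.41.

25.41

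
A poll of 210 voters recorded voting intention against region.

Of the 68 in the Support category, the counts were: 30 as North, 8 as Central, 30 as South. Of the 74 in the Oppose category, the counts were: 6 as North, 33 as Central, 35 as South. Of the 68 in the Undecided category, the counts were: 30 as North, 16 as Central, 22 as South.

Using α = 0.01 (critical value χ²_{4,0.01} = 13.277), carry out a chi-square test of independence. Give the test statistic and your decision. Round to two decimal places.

Row totals: 68, 74, 68. Column totals: 66, 57, 87. Grand total N = 210.
Expected counts (row total × column total / N):
  Support, North: 68×66/210 = 21.3714
  Support, Central: 68×57/210 = 18.4571
  Support, South: 68×87/210 = 28.1714
  Oppose, North: 74×66/210 = 23.2571
  Oppose, Central: 74×57/210 = 20.0857
  Oppose, South: 74×87/210 = 30.6571
  Undecided, North: 68×66/210 = 21.3714
  Undecided, Central: 68×57/210 = 18.4571
  Undecided, South: 68×87/210 = 28.1714
Contributions (O − E)²/E:
  (30 − 21.3714)²/21.3714 = 3.4838
  (8 − 18.4571)²/18.4571 = 5.9246
  (30 − 28.1714)²/28.1714 = 0.1187
  (6 − 23.2571)²/23.2571 = 12.8050
  (33 − 20.0857)²/20.0857 = 8.3034
  (35 − 30.6571)²/30.6571 = 0.6152
  (30 − 21.3714)²/21.3714 = 3.4838
  (16 − 18.4571)²/18.4571 = 0.3271
  (22 − 28.1714)²/28.1714 = 1.3519
χ² = 3.4838 + 5.9246 + 0.1187 + 12.8050 + 8.3034 + 0.6152 + 3.4838 + 0.3271 + 1.3519 = 36.41
df = (3−1)(3−1) = 4. Since 36.41 > 13.277, reject the null hypothesis of independence at α = 0.01.

36.41; reject H₀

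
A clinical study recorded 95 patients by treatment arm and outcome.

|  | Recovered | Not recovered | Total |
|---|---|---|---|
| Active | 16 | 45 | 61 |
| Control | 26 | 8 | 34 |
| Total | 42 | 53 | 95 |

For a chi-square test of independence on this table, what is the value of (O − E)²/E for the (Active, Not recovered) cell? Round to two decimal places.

3.54

Row total (Active) = 61; column total (Not recovered) = 53; N = 95.
Expected count E = 61 × 53 / 95 = 34.0316.
Contribution = (O − E)²/E = (45 − 34.0316)² / 34.0316 = 3.54.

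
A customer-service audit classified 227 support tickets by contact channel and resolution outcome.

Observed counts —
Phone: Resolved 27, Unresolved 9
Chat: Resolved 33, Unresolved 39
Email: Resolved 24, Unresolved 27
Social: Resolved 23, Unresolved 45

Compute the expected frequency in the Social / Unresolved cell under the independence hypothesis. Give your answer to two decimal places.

Row total (Social) = 68; column total (Unresolved) = 120; grand total N = 227.
Expected count = (row total × column total) / N = 68 × 120 / 227 = 35.95.

35.95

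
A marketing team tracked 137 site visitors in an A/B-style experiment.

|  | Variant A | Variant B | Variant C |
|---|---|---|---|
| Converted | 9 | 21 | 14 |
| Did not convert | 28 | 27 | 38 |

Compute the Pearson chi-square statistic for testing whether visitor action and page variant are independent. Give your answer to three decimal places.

4.653

Row totals: 44, 93. Column totals: 37, 48, 52. Grand total N = 137.
Expected counts (row total × column total / N):
  Converted, Variant A: 44×37/137 = 11.8832
  Converted, Variant B: 44×48/137 = 15.4161
  Converted, Variant C: 44×52/137 = 16.7007
  Did not convert, Variant A: 93×37/137 = 25.1168
  Did not convert, Variant B: 93×48/137 = 32.5839
  Did not convert, Variant C: 93×52/137 = 35.2993
Contributions (O − E)²/E:
  (9 − 11.8832)²/11.8832 = 0.6995
  (21 − 15.4161)²/15.4161 = 2.0226
  (14 − 16.7007)²/16.7007 = 0.4367
  (28 − 25.1168)²/25.1168 = 0.3310
  (27 − 32.5839)²/32.5839 = 0.9569
  (38 − 35.2993)²/35.2993 = 0.2066
χ² = 0.6995 + 2.0226 + 0.4367 + 0.3310 + 0.9569 + 0.2066 = 4.653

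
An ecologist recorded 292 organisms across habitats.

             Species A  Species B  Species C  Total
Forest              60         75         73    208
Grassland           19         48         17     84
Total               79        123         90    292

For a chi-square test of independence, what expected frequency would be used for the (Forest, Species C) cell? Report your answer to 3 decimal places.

64.110

Row total (Forest) = 208; column total (Species C) = 90; grand total N = 292.
Expected count = (row total × column total) / N = 208 × 90 / 292 = 64.110.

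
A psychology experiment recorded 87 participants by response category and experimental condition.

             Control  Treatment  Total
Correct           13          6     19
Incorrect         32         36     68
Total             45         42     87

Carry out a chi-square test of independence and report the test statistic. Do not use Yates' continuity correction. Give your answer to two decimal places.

2.71

Grand total N = 87.
Expected counts (row total × column total / N):
  Correct, Control: 19×45/87 = 9.828
  Correct, Treatment: 19×42/87 = 9.172
  Incorrect, Control: 68×45/87 = 35.172
  Incorrect, Treatment: 68×42/87 = 32.828
Contributions (O − E)²/E:
  (13 − 9.828)²/9.828 = 1.0238
  (6 − 9.172)²/9.172 = 1.0970
  (32 − 35.172)²/35.172 = 0.2861
  (36 − 32.828)²/32.828 = 0.3065
χ² = 1.0238 + 1.0970 + 0.2861 + 0.3065 = 2.71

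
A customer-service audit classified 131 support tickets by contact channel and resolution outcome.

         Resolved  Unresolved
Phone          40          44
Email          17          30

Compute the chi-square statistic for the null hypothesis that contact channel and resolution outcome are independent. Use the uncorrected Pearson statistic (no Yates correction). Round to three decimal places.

1.607

Row totals: 84, 47. Column totals: 57, 74. Grand total N = 131.
Expected counts (row total × column total / N):
  Phone, Resolved: 84×57/131 = 36.5496
  Phone, Unresolved: 84×74/131 = 47.4504
  Email, Resolved: 47×57/131 = 20.4504
  Email, Unresolved: 47×74/131 = 26.5496
Contributions (O − E)²/E:
  (40 − 36.5496)²/36.5496 = 0.3257
  (44 − 47.4504)²/47.4504 = 0.2509
  (17 − 20.4504)²/20.4504 = 0.5822
  (30 − 26.5496)²/26.5496 = 0.4484
χ² = 0.3257 + 0.2509 + 0.5822 + 0.4484 = 1.607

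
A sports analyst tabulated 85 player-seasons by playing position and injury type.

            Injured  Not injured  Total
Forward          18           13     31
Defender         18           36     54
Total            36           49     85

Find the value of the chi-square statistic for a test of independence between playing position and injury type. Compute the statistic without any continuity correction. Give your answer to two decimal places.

Grand total N = 85.
Expected counts (row total × column total / N):
  Forward, Injured: 31×36/85 = 13.129
  Forward, Not injured: 31×49/85 = 17.871
  Defender, Injured: 54×36/85 = 22.871
  Defender, Not injured: 54×49/85 = 31.129
Contributions (O − E)²/E:
  (18 − 13.129)²/13.129 = 1.8072
  (13 − 17.871)²/17.871 = 1.3277
  (18 − 22.871)²/22.871 = 1.0374
  (36 − 31.129)²/31.129 = 0.7622
χ² = 1.8072 + 1.3277 + 1.0374 + 0.7622 = 4.93

4.93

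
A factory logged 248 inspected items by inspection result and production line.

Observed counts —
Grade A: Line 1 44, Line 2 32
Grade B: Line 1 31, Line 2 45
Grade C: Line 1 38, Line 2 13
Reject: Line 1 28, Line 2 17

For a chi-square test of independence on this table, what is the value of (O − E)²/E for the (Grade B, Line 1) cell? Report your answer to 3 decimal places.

Row total (Grade B) = 76; column total (Line 1) = 141; N = 248.
Expected count E = 76 × 141 / 248 = 43.2097.
Contribution = (O − E)²/E = (31 − 43.2097)² / 43.2097 = 3.450.

3.450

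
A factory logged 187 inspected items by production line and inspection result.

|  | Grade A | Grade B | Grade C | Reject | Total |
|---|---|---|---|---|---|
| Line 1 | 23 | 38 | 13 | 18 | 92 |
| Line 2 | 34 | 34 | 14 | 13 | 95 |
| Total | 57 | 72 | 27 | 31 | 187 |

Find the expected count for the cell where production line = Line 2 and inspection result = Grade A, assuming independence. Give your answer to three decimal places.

Row total (Line 2) = 95; column total (Grade A) = 57; grand total N = 187.
Expected count = (row total × column total) / N = 95 × 57 / 187 = 28.957.

28.957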